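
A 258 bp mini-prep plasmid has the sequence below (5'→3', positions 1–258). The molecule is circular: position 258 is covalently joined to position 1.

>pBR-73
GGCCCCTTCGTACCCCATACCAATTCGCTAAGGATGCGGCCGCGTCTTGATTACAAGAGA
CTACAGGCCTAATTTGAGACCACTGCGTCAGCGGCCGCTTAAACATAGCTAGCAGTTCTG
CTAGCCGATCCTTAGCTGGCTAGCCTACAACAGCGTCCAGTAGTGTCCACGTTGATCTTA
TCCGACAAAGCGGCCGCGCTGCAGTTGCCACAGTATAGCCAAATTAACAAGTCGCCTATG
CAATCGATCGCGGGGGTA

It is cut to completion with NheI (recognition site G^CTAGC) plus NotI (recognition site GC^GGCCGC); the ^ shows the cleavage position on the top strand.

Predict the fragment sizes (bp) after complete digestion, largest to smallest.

NheI sites (GCTAGC) start at positions 108, 120, 139.
NheI cuts after the first base of each site, so after positions 108, 120, 139.
NotI sites (GCGGCCGC) start at positions 36, 91, 190.
NotI cuts after base 2 of each site, so after positions 37, 92, 191.
Combined cut positions: 37, 92, 108, 120, 139, 191.
Circular molecule, 6 cuts → 6 fragments:
  38–92 → 55 bp
  93–108 → 16 bp
  109–120 → 12 bp
  121–139 → 19 bp
  140–191 → 52 bp
  192–258 then 1–37 → 67 + 37 = 104 bp
Sorted largest to smallest: 104, 55, 52, 19, 16, 12 bp.

104, 55, 52, 19, 16, 12 bp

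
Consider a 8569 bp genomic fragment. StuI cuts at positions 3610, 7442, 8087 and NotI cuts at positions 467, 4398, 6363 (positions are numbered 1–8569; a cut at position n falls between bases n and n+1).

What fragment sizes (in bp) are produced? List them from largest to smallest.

Combined cut positions (sorted): 467, 3610, 4398, 6363, 7442, 8087.
Linear molecule, 6 cuts → 7 fragments:
  467 − 0 = 467 bp
  3610 − 467 = 3143 bp
  4398 − 3610 = 788 bp
  6363 − 4398 = 1965 bp
  7442 − 6363 = 1079 bp
  8087 − 7442 = 645 bp
  8569 − 8087 = 482 bp
Sorted largest to smallest: 3143, 1965, 1079, 788, 645, 482, 467 bp.

3143, 1965, 1079, 788, 645, 482, 467 bp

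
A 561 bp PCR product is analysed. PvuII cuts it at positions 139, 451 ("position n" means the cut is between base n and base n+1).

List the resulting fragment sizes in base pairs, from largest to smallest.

Linear molecule, 2 cuts → 3 fragments:
  139 − 0 = 139 bp
  451 − 139 = 312 bp
  561 − 451 = 110 bp
Sorted largest to smallest: 312, 139, 110 bp.

312, 139, 110 bp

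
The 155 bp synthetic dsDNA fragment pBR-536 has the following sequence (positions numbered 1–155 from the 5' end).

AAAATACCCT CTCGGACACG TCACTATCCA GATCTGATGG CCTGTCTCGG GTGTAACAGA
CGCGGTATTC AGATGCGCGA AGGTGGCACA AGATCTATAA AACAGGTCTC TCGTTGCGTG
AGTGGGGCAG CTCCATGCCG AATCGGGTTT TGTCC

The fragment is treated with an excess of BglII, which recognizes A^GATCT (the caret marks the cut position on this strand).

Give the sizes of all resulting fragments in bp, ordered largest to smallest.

64, 61, 30 bp

BglII sites (AGATCT) start at positions 30, 91.
BglII cuts after the first base of each site, so after positions 30, 91.
Linear molecule, 2 cuts → 3 fragments:
  1–30 → 30 bp
  31–91 → 61 bp
  92–155 → 64 bp
Sorted largest to smallest: 64, 61, 30 bp.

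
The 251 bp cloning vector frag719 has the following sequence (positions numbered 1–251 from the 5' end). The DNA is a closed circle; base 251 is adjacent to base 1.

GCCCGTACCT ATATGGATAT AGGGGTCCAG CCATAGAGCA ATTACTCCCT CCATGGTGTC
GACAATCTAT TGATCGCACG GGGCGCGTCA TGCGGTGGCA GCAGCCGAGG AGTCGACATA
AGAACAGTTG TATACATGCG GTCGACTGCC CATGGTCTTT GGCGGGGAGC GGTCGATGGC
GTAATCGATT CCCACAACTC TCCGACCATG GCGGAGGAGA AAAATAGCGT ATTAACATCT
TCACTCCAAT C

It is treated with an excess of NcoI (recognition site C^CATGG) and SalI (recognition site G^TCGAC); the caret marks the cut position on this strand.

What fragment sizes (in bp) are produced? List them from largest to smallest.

96, 56, 54, 29, 9, 7 bp

NcoI sites (CCATGG) start at positions 51, 150, 206.
NcoI cuts after the first base of each site, so after positions 51, 150, 206.
SalI sites (GTCGAC) start at positions 58, 112, 141.
SalI cuts after the first base of each site, so after positions 58, 112, 141.
Combined cut positions: 51, 58, 112, 141, 150, 206.
Circular molecule, 6 cuts → 6 fragments:
  52–58 → 7 bp
  59–112 → 54 bp
  113–141 → 29 bp
  142–150 → 9 bp
  151–206 → 56 bp
  207–251 then 1–51 → 45 + 51 = 96 bp
Sorted largest to smallest: 96, 56, 54, 29, 9, 7 bp.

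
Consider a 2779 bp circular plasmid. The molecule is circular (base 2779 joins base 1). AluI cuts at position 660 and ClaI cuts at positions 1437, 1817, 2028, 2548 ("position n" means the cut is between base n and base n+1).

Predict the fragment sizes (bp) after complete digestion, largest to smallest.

Combined cut positions (sorted): 660, 1437, 1817, 2028, 2548.
Circular molecule, 5 cuts → 5 fragments:
  1437 − 660 = 777 bp
  1817 − 1437 = 380 bp
  2028 − 1817 = 211 bp
  2548 − 2028 = 520 bp
  wrap: 2779 − 2548 + 660 = 891 bp
Sorted largest to smallest: 891, 777, 520, 380, 211 bp.

891, 777, 520, 380, 211 bp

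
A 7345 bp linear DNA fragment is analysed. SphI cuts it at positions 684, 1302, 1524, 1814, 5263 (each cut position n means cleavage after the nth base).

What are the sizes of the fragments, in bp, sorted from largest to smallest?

Linear molecule, 5 cuts → 6 fragments:
  684 − 0 = 684 bp
  1302 − 684 = 618 bp
  1524 − 1302 = 222 bp
  1814 − 1524 = 290 bp
  5263 − 1814 = 3449 bp
  7345 − 5263 = 2082 bp
Sorted largest to smallest: 3449, 2082, 684, 618, 290, 222 bp.

3449, 2082, 684, 618, 290, 222 bp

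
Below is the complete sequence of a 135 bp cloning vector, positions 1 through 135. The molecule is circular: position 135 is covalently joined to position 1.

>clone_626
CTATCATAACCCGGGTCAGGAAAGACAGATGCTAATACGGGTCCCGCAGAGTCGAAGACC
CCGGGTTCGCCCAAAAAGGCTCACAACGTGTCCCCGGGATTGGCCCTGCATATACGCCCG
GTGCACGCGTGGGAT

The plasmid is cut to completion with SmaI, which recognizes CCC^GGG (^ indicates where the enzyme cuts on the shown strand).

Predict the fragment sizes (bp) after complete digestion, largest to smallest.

52, 50, 33 bp

SmaI sites (CCCGGG) start at positions 10, 60, 93.
SmaI cuts after base 3 of each site, so after positions 12, 62, 95.
Circular molecule, 3 cuts → 3 fragments:
  13–62 → 50 bp
  63–95 → 33 bp
  96–135 then 1–12 → 40 + 12 = 52 bp
Sorted largest to smallest: 52, 50, 33 bp.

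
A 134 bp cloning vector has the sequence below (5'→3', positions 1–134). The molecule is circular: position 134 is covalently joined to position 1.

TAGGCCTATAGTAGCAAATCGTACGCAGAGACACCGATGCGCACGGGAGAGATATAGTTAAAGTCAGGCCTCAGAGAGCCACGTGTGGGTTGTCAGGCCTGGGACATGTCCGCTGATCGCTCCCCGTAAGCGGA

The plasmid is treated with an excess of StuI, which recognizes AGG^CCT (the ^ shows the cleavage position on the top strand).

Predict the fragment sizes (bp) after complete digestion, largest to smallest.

64, 41, 29 bp

StuI sites (AGGCCT) start at positions 2, 66, 95.
StuI cuts after base 3 of each site, so after positions 4, 68, 97.
Circular molecule, 3 cuts → 3 fragments:
  5–68 → 64 bp
  69–97 → 29 bp
  98–134 then 1–4 → 37 + 4 = 41 bp
Sorted largest to smallest: 64, 41, 29 bp.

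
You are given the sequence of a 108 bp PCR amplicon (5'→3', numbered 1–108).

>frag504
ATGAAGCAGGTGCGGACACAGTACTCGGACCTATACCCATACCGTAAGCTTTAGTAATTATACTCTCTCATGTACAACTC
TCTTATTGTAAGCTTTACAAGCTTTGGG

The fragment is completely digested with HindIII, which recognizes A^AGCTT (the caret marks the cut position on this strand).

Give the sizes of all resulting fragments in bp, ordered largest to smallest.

HindIII sites (AAGCTT) start at positions 46, 90, 99.
HindIII cuts after the first base of each site, so after positions 46, 90, 99.
Linear molecule, 3 cuts → 4 fragments:
  1–46 → 46 bp
  47–90 → 44 bp
  91–99 → 9 bp
  100–108 → 9 bp
Sorted largest to smallest: 46, 44, 9, 9 bp.

46, 44, 9, 9 bp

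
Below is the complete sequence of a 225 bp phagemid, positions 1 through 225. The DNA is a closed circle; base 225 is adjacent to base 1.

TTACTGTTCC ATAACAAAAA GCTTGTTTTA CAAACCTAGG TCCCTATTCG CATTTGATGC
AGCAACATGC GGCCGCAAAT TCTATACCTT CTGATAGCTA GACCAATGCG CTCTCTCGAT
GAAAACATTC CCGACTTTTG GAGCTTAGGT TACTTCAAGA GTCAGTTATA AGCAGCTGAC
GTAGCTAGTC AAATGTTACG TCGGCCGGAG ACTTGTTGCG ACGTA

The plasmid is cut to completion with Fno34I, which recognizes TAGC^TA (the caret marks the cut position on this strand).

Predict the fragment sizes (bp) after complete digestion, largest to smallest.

Fno34I sites (TAGCTA) start at positions 95, 182.
Fno34I cuts after base 4 of each site, so after positions 98, 185.
Circular molecule, 2 cuts → 2 fragments:
  99–185 → 87 bp
  186–225 then 1–98 → 40 + 98 = 138 bp
Sorted largest to smallest: 138, 87 bp.

138, 87 bp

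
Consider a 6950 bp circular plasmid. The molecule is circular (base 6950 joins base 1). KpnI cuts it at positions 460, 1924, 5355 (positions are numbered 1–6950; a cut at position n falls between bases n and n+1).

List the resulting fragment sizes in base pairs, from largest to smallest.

Circular molecule, 3 cuts → 3 fragments:
  1924 − 460 = 1464 bp
  5355 − 1924 = 3431 bp
  wrap: 6950 − 5355 + 460 = 2055 bp
Sorted largest to smallest: 3431, 2055, 1464 bp.

3431, 2055, 1464 bp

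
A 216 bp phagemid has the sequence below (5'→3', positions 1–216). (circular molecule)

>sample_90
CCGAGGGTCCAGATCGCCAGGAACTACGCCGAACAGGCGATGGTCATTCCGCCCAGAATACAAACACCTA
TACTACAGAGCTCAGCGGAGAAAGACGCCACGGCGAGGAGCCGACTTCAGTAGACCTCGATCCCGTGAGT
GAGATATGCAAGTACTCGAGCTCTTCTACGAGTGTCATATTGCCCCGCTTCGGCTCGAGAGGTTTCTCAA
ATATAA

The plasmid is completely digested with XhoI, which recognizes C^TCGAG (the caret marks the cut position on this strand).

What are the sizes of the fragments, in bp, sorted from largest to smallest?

XhoI sites (CTCGAG) start at positions 155, 194.
XhoI cuts after the first base of each site, so after positions 155, 194.
Circular molecule, 2 cuts → 2 fragments:
  156–194 → 39 bp
  195–216 then 1–155 → 22 + 155 = 177 bp
Sorted largest to smallest: 177, 39 bp.

177, 39 bp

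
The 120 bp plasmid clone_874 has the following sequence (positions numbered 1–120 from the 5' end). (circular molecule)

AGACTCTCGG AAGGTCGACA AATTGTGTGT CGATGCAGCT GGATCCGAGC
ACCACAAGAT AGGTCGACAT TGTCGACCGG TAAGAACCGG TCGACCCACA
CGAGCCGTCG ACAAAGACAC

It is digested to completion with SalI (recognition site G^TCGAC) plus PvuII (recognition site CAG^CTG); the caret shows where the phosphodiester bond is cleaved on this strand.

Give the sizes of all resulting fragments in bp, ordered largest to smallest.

27, 25, 24, 18, 17, 9 bp

SalI sites (GTCGAC) start at positions 14, 63, 72, 90, 107.
SalI cuts after the first base of each site, so after positions 14, 63, 72, 90, 107.
The PvuII site (CAGCTG) starts at position 36.
PvuII cuts after base 3 of each site, so after position 38.
Combined cut positions: 14, 38, 63, 72, 90, 107.
Circular molecule, 6 cuts → 6 fragments:
  15–38 → 24 bp
  39–63 → 25 bp
  64–72 → 9 bp
  73–90 → 18 bp
  91–107 → 17 bp
  108–120 then 1–14 → 13 + 14 = 27 bp
Sorted largest to smallest: 27, 25, 24, 18, 17, 9 bp.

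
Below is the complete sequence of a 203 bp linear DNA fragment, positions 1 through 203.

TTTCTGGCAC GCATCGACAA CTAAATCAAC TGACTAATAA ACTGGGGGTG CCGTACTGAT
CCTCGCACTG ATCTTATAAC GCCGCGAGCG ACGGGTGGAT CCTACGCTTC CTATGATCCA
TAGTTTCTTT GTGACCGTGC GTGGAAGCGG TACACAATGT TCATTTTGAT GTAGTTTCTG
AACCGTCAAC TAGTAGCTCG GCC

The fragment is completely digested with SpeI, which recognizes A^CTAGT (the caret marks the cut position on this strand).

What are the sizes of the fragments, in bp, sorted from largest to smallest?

189, 14 bp

The SpeI site (ACTAGT) starts at position 189.
SpeI cuts after the first base of each site, so after position 189.
Linear molecule, 1 cut → 2 fragments:
  1–189 → 189 bp
  190–203 → 14 bp
Sorted largest to smallest: 189, 14 bp.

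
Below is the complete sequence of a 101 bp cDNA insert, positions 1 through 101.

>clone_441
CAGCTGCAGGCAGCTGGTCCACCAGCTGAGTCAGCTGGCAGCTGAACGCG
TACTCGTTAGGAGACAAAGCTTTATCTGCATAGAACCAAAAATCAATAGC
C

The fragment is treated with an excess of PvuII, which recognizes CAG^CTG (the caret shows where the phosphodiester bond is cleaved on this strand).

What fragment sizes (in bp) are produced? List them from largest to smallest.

60, 12, 10, 9, 7, 3 bp

PvuII sites (CAGCTG) start at positions 1, 11, 23, 32, 39.
PvuII cuts after base 3 of each site, so after positions 3, 13, 25, 34, 41.
Linear molecule, 5 cuts → 6 fragments:
  1–3 → 3 bp
  4–13 → 10 bp
  14–25 → 12 bp
  26–34 → 9 bp
  35–41 → 7 bp
  42–101 → 60 bp
Sorted largest to smallest: 60, 12, 10, 9, 7, 3 bp.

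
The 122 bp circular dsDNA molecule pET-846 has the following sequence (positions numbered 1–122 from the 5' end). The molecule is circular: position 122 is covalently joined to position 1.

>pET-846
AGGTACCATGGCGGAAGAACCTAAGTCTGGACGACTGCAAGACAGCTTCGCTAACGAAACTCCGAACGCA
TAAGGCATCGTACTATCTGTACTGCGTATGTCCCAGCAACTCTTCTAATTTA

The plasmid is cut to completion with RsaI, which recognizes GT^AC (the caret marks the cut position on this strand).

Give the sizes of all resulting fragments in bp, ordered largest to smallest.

RsaI sites (GTAC) start at positions 3, 80, 89.
RsaI cuts after base 2 of each site, so after positions 4, 81, 90.
Circular molecule, 3 cuts → 3 fragments:
  5–81 → 77 bp
  82–90 → 9 bp
  91–122 then 1–4 → 32 + 4 = 36 bp
Sorted largest to smallest: 77, 36, 9 bp.

77, 36, 9 bp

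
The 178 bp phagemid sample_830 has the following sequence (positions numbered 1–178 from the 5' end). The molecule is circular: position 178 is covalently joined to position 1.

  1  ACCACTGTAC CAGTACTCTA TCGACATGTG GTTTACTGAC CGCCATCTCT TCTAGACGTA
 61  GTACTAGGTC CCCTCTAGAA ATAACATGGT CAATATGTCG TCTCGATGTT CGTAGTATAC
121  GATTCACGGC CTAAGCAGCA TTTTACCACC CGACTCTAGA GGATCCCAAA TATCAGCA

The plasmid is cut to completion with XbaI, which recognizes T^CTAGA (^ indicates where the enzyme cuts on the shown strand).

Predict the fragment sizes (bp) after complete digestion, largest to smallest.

XbaI sites (TCTAGA) start at positions 51, 74, 155.
XbaI cuts after the first base of each site, so after positions 51, 74, 155.
Circular molecule, 3 cuts → 3 fragments:
  52–74 → 23 bp
  75–155 → 81 bp
  156–178 then 1–51 → 23 + 51 = 74 bp
Sorted largest to smallest: 81, 74, 23 bp.

81, 74, 23 bp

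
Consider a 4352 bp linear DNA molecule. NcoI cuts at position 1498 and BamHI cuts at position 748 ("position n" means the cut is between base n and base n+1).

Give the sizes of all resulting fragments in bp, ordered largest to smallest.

Combined cut positions (sorted): 748, 1498.
Linear molecule, 2 cuts → 3 fragments:
  748 − 0 = 748 bp
  1498 − 748 = 750 bp
  4352 − 1498 = 2854 bp
Sorted largest to smallest: 2854, 750, 748 bp.

2854, 750, 748 bp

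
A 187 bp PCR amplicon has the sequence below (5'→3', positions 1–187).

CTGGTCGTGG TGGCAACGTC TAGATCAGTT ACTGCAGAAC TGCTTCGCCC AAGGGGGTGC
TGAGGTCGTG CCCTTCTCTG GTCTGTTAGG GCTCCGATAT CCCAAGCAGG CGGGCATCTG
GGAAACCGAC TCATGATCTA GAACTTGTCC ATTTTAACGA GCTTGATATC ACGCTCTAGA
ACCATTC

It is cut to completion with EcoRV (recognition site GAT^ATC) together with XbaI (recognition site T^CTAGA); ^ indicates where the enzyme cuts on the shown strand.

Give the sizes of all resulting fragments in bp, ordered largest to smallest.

79, 39, 30, 19, 12, 8 bp

EcoRV sites (GATATC) start at positions 96, 165.
EcoRV cuts after base 3 of each site, so after positions 98, 167.
XbaI sites (TCTAGA) start at positions 19, 137, 175.
XbaI cuts after the first base of each site, so after positions 19, 137, 175.
Combined cut positions: 19, 98, 137, 167, 175.
Linear molecule, 5 cuts → 6 fragments:
  1–19 → 19 bp
  20–98 → 79 bp
  99–137 → 39 bp
  138–167 → 30 bp
  168–175 → 8 bp
  176–187 → 12 bp
Sorted largest to smallest: 79, 39, 30, 19, 12, 8 bp.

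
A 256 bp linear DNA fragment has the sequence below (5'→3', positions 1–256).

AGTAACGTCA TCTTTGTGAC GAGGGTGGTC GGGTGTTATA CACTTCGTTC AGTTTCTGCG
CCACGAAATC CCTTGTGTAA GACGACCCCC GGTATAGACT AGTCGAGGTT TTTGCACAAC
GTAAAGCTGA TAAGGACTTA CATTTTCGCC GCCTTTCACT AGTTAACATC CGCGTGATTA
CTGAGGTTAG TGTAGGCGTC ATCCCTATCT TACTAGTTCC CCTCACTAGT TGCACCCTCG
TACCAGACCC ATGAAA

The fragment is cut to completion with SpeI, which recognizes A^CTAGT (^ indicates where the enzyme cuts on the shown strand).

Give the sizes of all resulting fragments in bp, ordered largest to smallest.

SpeI sites (ACTAGT) start at positions 98, 158, 212, 225.
SpeI cuts after the first base of each site, so after positions 98, 158, 212, 225.
Linear molecule, 4 cuts → 5 fragments:
  1–98 → 98 bp
  99–158 → 60 bp
  159–212 → 54 bp
  213–225 → 13 bp
  226–256 → 31 bp
Sorted largest to smallest: 98, 60, 54, 31, 13 bp.

98, 60, 54, 31, 13 bp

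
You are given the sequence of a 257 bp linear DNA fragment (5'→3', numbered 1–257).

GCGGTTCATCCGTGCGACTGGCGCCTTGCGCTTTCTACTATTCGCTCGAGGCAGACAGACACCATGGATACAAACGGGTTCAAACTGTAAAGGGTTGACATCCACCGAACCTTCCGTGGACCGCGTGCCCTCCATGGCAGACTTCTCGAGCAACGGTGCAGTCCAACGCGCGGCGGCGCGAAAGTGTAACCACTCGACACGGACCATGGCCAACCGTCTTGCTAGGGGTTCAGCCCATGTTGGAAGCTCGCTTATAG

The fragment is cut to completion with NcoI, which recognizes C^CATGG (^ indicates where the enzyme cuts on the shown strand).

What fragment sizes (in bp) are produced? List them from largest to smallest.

NcoI sites (CCATGG) start at positions 62, 132, 204.
NcoI cuts after the first base of each site, so after positions 62, 132, 204.
Linear molecule, 3 cuts → 4 fragments:
  1–62 → 62 bp
  63–132 → 70 bp
  133–204 → 72 bp
  205–257 → 53 bp
Sorted largest to smallest: 72, 70, 62, 53 bp.

72, 70, 62, 53 bp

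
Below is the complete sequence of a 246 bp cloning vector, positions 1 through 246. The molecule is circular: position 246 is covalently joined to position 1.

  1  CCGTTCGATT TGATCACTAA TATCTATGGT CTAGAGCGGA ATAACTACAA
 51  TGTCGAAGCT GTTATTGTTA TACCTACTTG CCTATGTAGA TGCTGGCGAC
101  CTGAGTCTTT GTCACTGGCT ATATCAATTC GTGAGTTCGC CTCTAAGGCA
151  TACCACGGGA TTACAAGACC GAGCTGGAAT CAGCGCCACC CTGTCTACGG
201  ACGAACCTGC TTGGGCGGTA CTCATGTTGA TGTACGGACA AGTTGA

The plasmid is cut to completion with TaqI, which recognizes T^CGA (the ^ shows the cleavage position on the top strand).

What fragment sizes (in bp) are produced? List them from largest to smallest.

TaqI sites (TCGA) start at positions 5, 53.
TaqI cuts after the first base of each site, so after positions 5, 53.
Circular molecule, 2 cuts → 2 fragments:
  6–53 → 48 bp
  54–246 then 1–5 → 193 + 5 = 198 bp
Sorted largest to smallest: 198, 48 bp.

198, 48 bp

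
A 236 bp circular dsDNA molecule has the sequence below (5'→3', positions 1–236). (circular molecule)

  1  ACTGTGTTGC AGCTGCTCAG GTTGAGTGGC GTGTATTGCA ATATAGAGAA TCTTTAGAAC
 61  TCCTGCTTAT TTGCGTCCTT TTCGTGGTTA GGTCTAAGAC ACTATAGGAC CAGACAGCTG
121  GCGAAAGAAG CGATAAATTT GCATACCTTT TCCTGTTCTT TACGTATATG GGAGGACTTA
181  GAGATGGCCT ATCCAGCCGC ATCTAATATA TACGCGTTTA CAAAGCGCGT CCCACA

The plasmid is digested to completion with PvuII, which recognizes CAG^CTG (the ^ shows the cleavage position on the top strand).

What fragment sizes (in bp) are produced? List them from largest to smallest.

131, 105 bp

PvuII sites (CAGCTG) start at positions 10, 115.
PvuII cuts after base 3 of each site, so after positions 12, 117.
Circular molecule, 2 cuts → 2 fragments:
  13–117 → 105 bp
  118–236 then 1–12 → 119 + 12 = 131 bp
Sorted largest to smallest: 131, 105 bp.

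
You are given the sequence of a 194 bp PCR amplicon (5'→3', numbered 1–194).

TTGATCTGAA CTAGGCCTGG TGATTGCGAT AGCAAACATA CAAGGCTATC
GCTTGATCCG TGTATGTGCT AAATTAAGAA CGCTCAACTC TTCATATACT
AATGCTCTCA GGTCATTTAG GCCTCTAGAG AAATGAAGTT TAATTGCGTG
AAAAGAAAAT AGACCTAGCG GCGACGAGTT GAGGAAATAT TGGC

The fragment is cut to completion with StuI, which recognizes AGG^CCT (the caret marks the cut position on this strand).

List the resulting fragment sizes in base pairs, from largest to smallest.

106, 73, 15 bp

StuI sites (AGGCCT) start at positions 13, 119.
StuI cuts after base 3 of each site, so after positions 15, 121.
Linear molecule, 2 cuts → 3 fragments:
  1–15 → 15 bp
  16–121 → 106 bp
  122–194 → 73 bp
Sorted largest to smallest: 106, 73, 15 bp.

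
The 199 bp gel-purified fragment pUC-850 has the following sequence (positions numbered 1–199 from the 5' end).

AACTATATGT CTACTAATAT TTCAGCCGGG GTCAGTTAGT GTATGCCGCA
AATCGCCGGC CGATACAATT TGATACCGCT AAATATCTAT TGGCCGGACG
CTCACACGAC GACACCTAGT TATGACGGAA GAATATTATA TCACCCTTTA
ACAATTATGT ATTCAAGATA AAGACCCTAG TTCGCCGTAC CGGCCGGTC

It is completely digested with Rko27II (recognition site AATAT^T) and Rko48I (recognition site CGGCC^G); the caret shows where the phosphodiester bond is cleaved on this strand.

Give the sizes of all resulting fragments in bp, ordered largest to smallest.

Rko27II sites (AATATT) start at positions 16, 132.
Rko27II cuts after base 5 of each site (before the last base), so after positions 20, 136.
Rko48I sites (CGGCCG) start at positions 57, 191.
Rko48I cuts after base 5 of each site (before the last base), so after positions 61, 195.
Combined cut positions: 20, 61, 136, 195.
Linear molecule, 4 cuts → 5 fragments:
  1–20 → 20 bp
  21–61 → 41 bp
  62–136 → 75 bp
  137–195 → 59 bp
  196–199 → 4 bp
Sorted largest to smallest: 75, 59, 41, 20, 4 bp.

75, 59, 41, 20, 4 bp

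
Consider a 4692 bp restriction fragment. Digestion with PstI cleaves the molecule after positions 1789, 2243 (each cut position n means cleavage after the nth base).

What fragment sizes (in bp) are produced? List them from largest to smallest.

Linear molecule, 2 cuts → 3 fragments:
  1789 − 0 = 1789 bp
  2243 − 1789 = 454 bp
  4692 − 2243 = 2449 bp
Sorted largest to smallest: 2449, 1789, 454 bp.

2449, 1789, 454 bp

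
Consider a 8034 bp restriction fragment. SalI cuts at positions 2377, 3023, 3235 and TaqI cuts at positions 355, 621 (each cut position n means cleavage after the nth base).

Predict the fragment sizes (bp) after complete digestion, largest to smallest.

Combined cut positions (sorted): 355, 621, 2377, 3023, 3235.
Linear molecule, 5 cuts → 6 fragments:
  355 − 0 = 355 bp
  621 − 355 = 266 bp
  2377 − 621 = 1756 bp
  3023 − 2377 = 646 bp
  3235 − 3023 = 212 bp
  8034 − 3235 = 4799 bp
Sorted largest to smallest: 4799, 1756, 646, 355, 266, 212 bp.

4799, 1756, 646, 355, 266, 212 bp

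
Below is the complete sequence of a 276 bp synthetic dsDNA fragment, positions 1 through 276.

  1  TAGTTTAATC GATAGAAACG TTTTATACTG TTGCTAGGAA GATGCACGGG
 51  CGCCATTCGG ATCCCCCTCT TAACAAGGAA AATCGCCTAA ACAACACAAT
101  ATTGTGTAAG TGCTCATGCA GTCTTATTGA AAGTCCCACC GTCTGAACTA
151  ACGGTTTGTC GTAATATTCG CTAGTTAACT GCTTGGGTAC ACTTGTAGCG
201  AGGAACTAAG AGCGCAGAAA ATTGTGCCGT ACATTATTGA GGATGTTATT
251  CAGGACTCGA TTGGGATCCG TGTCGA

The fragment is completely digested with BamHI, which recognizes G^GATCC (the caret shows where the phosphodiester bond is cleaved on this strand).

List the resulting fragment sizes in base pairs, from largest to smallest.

BamHI sites (GGATCC) start at positions 59, 264.
BamHI cuts after the first base of each site, so after positions 59, 264.
Linear molecule, 2 cuts → 3 fragments:
  1–59 → 59 bp
  60–264 → 205 bp
  265–276 → 12 bp
Sorted largest to smallest: 205, 59, 12 bp.

205, 59, 12 bp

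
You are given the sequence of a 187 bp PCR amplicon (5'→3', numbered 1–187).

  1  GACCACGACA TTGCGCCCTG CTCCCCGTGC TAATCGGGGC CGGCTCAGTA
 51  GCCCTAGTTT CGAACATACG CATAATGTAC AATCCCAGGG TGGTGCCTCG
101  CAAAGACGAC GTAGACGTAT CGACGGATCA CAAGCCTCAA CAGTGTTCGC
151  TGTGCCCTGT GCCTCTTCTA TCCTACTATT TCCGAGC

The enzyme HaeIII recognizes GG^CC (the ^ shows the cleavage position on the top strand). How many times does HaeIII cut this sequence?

GGCC occurs starting at position 38.
HaeIII cuts at 1 site.

1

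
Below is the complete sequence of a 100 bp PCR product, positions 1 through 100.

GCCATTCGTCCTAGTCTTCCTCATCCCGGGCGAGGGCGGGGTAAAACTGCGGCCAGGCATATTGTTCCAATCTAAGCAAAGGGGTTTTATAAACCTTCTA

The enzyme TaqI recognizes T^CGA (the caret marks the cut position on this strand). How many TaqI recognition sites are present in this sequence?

0

No occurrence of TCGA is present in the sequence.
TaqI does not cut: 0 sites.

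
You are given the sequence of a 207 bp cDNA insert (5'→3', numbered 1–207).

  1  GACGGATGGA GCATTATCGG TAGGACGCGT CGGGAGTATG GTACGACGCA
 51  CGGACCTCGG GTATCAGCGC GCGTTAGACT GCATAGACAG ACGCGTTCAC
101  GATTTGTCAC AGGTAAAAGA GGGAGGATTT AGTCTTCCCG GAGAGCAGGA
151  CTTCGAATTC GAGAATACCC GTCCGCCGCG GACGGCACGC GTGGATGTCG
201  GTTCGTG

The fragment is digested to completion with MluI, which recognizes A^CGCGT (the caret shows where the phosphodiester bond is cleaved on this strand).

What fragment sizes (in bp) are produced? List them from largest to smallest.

96, 66, 25, 20 bp

MluI sites (ACGCGT) start at positions 25, 91, 187.
MluI cuts after the first base of each site, so after positions 25, 91, 187.
Linear molecule, 3 cuts → 4 fragments:
  1–25 → 25 bp
  26–91 → 66 bp
  92–187 → 96 bp
  188–207 → 20 bp
Sorted largest to smallest: 96, 66, 25, 20 bp.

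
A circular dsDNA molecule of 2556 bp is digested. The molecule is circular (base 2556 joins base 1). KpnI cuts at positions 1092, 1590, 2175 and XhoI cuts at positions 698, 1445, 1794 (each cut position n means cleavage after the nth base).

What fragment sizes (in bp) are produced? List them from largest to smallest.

1079, 394, 381, 353, 204, 145 bp

Combined cut positions (sorted): 698, 1092, 1445, 1590, 1794, 2175.
Circular molecule, 6 cuts → 6 fragments:
  1092 − 698 = 394 bp
  1445 − 1092 = 353 bp
  1590 − 1445 = 145 bp
  1794 − 1590 = 204 bp
  2175 − 1794 = 381 bp
  wrap: 2556 − 2175 + 698 = 1079 bp
Sorted largest to smallest: 1079, 394, 381, 353, 204, 145 bp.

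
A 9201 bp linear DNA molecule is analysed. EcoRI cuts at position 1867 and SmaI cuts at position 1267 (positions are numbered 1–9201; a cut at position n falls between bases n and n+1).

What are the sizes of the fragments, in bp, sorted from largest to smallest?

Combined cut positions (sorted): 1267, 1867.
Linear molecule, 2 cuts → 3 fragments:
  1267 − 0 = 1267 bp
  1867 − 1267 = 600 bp
  9201 − 1867 = 7334 bp
Sorted largest to smallest: 7334, 1267, 600 bp.

7334, 1267, 600 bp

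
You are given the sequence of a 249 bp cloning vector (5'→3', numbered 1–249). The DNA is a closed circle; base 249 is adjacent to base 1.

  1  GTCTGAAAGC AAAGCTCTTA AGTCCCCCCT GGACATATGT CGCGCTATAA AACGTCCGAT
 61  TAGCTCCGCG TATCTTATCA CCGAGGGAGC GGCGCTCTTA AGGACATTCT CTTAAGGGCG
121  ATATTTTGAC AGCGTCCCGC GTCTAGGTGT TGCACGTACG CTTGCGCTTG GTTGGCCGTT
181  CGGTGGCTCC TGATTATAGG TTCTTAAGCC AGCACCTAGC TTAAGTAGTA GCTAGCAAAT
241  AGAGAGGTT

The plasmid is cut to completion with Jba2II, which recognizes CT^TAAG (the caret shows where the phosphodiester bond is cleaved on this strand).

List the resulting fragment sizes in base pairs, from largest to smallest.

Jba2II sites (CTTAAG) start at positions 17, 97, 111, 203, 220.
Jba2II cuts after base 2 of each site, so after positions 18, 98, 112, 204, 221.
Circular molecule, 5 cuts → 5 fragments:
  19–98 → 80 bp
  99–112 → 14 bp
  113–204 → 92 bp
  205–221 → 17 bp
  222–249 then 1–18 → 28 + 18 = 46 bp
Sorted largest to smallest: 92, 80, 46, 17, 14 bp.

92, 80, 46, 17, 14 bp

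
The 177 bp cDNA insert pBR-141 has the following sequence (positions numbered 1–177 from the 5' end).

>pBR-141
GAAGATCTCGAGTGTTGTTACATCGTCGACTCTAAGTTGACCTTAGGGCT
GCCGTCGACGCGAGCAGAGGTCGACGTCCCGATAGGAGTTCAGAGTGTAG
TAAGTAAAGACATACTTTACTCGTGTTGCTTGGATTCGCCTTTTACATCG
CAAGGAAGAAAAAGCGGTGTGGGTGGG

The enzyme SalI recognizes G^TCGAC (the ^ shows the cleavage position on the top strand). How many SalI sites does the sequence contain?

GTCGAC occurs starting at positions 25, 54, 70.
SalI cuts at 3 sites.

3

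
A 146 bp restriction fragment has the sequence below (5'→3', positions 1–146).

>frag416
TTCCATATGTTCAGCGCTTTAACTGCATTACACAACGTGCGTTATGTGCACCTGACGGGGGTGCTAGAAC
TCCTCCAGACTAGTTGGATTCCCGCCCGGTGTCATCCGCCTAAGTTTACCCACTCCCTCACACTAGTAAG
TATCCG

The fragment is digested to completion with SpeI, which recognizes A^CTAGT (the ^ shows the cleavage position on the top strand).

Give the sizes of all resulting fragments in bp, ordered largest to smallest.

SpeI sites (ACTAGT) start at positions 79, 132.
SpeI cuts after the first base of each site, so after positions 79, 132.
Linear molecule, 2 cuts → 3 fragments:
  1–79 → 79 bp
  80–132 → 53 bp
  133–146 → 14 bp
Sorted largest to smallest: 79, 53, 14 bp.

79, 53, 14 bp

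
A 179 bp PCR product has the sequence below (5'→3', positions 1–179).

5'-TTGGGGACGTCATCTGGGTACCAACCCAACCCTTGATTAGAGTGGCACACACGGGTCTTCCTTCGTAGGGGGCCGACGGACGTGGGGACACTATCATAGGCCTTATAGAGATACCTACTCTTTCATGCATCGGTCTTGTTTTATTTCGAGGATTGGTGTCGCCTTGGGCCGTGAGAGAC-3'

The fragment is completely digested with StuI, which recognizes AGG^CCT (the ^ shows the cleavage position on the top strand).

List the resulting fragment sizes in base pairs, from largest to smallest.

The StuI site (AGGCCT) starts at position 98.
StuI cuts after base 3 of each site, so after position 100.
Linear molecule, 1 cut → 2 fragments:
  1–100 → 100 bp
  101–179 → 79 bp
Sorted largest to smallest: 100, 79 bp.

100, 79 bp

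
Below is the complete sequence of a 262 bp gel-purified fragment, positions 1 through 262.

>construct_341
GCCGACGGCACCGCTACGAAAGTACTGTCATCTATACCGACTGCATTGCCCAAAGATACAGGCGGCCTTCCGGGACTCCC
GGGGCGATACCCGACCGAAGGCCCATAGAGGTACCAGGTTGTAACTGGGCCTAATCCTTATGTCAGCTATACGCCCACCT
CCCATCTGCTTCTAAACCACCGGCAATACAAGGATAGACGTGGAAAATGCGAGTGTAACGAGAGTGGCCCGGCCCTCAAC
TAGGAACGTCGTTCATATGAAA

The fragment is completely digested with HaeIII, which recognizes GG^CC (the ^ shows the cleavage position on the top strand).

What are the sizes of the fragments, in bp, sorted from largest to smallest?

98, 65, 36, 30, 28, 5 bp

HaeIII sites (GGCC) start at positions 64, 100, 128, 226, 231.
HaeIII cuts after base 2 of each site, so after positions 65, 101, 129, 227, 232.
Linear molecule, 5 cuts → 6 fragments:
  1–65 → 65 bp
  66–101 → 36 bp
  102–129 → 28 bp
  130–227 → 98 bp
  228–232 → 5 bp
  233–262 → 30 bp
Sorted largest to smallest: 98, 65, 36, 30, 28, 5 bp.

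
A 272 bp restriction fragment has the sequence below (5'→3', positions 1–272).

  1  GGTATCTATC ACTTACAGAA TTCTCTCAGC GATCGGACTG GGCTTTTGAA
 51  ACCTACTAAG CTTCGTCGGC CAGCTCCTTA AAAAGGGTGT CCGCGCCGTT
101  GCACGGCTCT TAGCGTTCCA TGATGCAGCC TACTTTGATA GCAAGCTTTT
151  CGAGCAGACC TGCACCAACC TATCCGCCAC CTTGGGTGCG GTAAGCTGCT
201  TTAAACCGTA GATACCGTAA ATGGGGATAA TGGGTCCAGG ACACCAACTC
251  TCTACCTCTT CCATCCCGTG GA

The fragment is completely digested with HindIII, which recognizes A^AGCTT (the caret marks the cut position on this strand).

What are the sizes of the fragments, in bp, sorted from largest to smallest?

129, 85, 58 bp

HindIII sites (AAGCTT) start at positions 58, 143.
HindIII cuts after the first base of each site, so after positions 58, 143.
Linear molecule, 2 cuts → 3 fragments:
  1–58 → 58 bp
  59–143 → 85 bp
  144–272 → 129 bp
Sorted largest to smallest: 129, 85, 58 bp.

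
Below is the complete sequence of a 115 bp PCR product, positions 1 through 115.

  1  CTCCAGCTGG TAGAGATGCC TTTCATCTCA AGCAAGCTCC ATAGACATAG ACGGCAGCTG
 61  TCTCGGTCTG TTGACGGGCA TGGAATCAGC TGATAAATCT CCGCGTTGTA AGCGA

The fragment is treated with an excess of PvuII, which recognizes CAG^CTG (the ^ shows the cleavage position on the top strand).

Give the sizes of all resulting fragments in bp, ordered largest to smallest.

51, 32, 26, 6 bp

PvuII sites (CAGCTG) start at positions 4, 55, 87.
PvuII cuts after base 3 of each site, so after positions 6, 57, 89.
Linear molecule, 3 cuts → 4 fragments:
  1–6 → 6 bp
  7–57 → 51 bp
  58–89 → 32 bp
  90–115 → 26 bp
Sorted largest to smallest: 51, 32, 26, 6 bp.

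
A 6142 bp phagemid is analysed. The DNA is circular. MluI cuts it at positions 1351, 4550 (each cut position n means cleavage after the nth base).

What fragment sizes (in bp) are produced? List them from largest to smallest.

3199, 2943 bp

Circular molecule, 2 cuts → 2 fragments:
  4550 − 1351 = 3199 bp
  wrap: 6142 − 4550 + 1351 = 2943 bp
Sorted largest to smallest: 3199, 2943 bp.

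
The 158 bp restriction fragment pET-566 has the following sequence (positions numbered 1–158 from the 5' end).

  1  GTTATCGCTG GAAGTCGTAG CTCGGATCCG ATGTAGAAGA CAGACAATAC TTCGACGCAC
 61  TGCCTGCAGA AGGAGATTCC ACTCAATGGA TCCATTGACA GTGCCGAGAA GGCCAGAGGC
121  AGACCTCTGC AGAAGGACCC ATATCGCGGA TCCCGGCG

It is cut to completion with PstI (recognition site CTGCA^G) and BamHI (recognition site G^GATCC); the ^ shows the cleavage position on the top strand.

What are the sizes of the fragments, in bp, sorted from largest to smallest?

44, 43, 24, 20, 17, 10 bp

PstI sites (CTGCAG) start at positions 64, 127.
PstI cuts after base 5 of each site (before the last base), so after positions 68, 131.
BamHI sites (GGATCC) start at positions 24, 88, 148.
BamHI cuts after the first base of each site, so after positions 24, 88, 148.
Combined cut positions: 24, 68, 88, 131, 148.
Linear molecule, 5 cuts → 6 fragments:
  1–24 → 24 bp
  25–68 → 44 bp
  69–88 → 20 bp
  89–131 → 43 bp
  132–148 → 17 bp
  149–158 → 10 bp
Sorted largest to smallest: 44, 43, 24, 20, 17, 10 bp.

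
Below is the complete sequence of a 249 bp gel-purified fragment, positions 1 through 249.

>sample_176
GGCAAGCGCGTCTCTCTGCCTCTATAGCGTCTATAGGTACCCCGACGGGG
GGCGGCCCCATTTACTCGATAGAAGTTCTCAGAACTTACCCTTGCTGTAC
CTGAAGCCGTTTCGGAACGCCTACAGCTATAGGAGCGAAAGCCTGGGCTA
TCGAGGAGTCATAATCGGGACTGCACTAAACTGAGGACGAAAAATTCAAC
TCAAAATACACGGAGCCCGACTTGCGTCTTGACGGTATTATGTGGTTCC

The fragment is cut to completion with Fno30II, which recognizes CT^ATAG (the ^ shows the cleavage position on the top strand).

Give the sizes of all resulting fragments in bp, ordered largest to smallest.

121, 96, 23, 9 bp

Fno30II sites (CTATAG) start at positions 22, 31, 127.
Fno30II cuts after base 2 of each site, so after positions 23, 32, 128.
Linear molecule, 3 cuts → 4 fragments:
  1–23 → 23 bp
  24–32 → 9 bp
  33–128 → 96 bp
  129–249 → 121 bp
Sorted largest to smallest: 121, 96, 23, 9 bp.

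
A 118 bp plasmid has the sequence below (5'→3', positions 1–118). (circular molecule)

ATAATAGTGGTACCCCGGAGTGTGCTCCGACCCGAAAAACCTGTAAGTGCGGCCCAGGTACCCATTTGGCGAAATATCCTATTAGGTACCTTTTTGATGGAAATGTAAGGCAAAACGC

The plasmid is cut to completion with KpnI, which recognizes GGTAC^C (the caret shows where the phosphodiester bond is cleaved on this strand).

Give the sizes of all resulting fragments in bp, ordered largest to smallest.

48, 42, 28 bp

KpnI sites (GGTACC) start at positions 9, 57, 85.
KpnI cuts after base 5 of each site (before the last base), so after positions 13, 61, 89.
Circular molecule, 3 cuts → 3 fragments:
  14–61 → 48 bp
  62–89 → 28 bp
  90–118 then 1–13 → 29 + 13 = 42 bp
Sorted largest to smallest: 48, 42, 28 bp.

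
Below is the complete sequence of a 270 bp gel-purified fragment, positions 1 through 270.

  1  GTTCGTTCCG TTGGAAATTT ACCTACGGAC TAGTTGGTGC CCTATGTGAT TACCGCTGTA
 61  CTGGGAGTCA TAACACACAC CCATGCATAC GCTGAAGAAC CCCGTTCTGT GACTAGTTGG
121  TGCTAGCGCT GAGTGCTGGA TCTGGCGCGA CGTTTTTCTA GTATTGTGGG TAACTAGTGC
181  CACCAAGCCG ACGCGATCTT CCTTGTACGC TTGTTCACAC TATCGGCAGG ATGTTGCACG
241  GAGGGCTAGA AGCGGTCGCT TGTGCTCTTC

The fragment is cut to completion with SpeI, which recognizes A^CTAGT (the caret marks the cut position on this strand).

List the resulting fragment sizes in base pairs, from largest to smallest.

SpeI sites (ACTAGT) start at positions 29, 112, 173.
SpeI cuts after the first base of each site, so after positions 29, 112, 173.
Linear molecule, 3 cuts → 4 fragments:
  1–29 → 29 bp
  30–112 → 83 bp
  113–173 → 61 bp
  174–270 → 97 bp
Sorted largest to smallest: 97, 83, 61, 29 bp.

97, 83, 61, 29 bp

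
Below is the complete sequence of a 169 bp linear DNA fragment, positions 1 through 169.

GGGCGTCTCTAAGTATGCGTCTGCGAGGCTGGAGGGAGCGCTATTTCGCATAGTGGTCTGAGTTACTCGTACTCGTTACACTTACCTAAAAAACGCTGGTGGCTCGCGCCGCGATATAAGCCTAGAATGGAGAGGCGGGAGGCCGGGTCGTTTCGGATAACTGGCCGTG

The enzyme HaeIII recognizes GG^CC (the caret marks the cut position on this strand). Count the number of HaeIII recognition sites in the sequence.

GGCC occurs starting at positions 141, 163.
HaeIII cuts at 2 sites.

2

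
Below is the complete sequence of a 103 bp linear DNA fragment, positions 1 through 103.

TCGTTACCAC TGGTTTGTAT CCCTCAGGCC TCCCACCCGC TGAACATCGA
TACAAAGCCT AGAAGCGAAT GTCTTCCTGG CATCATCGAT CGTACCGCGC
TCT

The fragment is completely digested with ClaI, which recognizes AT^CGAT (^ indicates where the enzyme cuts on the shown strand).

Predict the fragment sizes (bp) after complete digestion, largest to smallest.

ClaI sites (ATCGAT) start at positions 46, 85.
ClaI cuts after base 2 of each site, so after positions 47, 86.
Linear molecule, 2 cuts → 3 fragments:
  1–47 → 47 bp
  48–86 → 39 bp
  87–103 → 17 bp
Sorted largest to smallest: 47, 39, 17 bp.

47, 39, 17 bp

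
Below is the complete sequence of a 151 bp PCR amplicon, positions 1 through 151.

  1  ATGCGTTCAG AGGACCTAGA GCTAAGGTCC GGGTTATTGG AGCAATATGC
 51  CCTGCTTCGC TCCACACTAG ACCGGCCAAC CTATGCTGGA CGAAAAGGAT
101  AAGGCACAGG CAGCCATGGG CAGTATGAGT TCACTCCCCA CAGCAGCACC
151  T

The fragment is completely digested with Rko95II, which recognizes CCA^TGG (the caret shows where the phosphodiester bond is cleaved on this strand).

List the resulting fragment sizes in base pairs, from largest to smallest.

116, 35 bp

The Rko95II site (CCATGG) starts at position 114.
Rko95II cuts after base 3 of each site, so after position 116.
Linear molecule, 1 cut → 2 fragments:
  1–116 → 116 bp
  117–151 → 35 bp
Sorted largest to smallest: 116, 35 bp.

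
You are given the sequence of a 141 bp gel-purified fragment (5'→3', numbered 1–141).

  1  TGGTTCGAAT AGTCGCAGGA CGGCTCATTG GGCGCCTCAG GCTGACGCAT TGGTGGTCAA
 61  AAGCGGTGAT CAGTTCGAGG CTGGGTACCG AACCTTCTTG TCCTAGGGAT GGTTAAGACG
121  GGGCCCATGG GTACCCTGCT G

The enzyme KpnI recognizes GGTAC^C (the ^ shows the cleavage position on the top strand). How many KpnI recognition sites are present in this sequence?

GGTACC occurs starting at positions 84, 130.
KpnI cuts at 2 sites.

2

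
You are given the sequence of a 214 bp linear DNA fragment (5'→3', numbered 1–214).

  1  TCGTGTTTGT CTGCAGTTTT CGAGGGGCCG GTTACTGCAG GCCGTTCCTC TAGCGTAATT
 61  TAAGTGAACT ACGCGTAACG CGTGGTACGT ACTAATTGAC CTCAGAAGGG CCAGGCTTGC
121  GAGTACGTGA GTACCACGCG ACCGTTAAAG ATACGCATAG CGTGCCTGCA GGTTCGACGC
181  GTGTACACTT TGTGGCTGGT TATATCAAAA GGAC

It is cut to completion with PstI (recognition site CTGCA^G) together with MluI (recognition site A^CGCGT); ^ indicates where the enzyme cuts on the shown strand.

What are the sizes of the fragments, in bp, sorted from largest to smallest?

PstI sites (CTGCAG) start at positions 11, 35, 166.
PstI cuts after base 5 of each site (before the last base), so after positions 15, 39, 170.
MluI sites (ACGCGT) start at positions 71, 78, 177.
MluI cuts after the first base of each site, so after positions 71, 78, 177.
Combined cut positions: 15, 39, 71, 78, 170, 177.
Linear molecule, 6 cuts → 7 fragments:
  1–15 → 15 bp
  16–39 → 24 bp
  40–71 → 32 bp
  72–78 → 7 bp
  79–170 → 92 bp
  171–177 → 7 bp
  178–214 → 37 bp
Sorted largest to smallest: 92, 37, 32, 24, 15, 7, 7 bp.

92, 37, 32, 24, 15, 7, 7 bp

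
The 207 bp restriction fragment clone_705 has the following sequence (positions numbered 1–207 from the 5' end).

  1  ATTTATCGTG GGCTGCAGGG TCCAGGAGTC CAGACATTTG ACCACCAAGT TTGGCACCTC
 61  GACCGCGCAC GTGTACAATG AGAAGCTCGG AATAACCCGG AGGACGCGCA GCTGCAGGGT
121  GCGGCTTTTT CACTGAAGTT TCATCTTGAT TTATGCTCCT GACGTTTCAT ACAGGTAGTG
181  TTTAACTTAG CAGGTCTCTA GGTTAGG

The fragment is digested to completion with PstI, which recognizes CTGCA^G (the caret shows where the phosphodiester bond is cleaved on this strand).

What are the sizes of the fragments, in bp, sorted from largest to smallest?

99, 91, 17 bp

PstI sites (CTGCAG) start at positions 13, 112.
PstI cuts after base 5 of each site (before the last base), so after positions 17, 116.
Linear molecule, 2 cuts → 3 fragments:
  1–17 → 17 bp
  18–116 → 99 bp
  117–207 → 91 bp
Sorted largest to smallest: 99, 91, 17 bp.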